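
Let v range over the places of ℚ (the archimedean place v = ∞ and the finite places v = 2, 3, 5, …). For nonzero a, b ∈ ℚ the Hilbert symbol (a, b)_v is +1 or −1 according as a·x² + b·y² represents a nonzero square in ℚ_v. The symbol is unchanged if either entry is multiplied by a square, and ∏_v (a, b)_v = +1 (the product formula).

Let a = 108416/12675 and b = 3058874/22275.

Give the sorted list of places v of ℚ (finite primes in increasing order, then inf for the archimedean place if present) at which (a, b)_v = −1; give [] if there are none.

[2, 7]

(a, b) ≡ (42, 286) mod (ℚ^×)²; places V = {2, 3, 5, 7, 11, 13, ∞}.
(a,b)_5: α=-2, u≡3; β=-2, v≡4 (mod 5); (3|5)=-1, (4|5)=+1; sign (−1)^0·-1^-2·+1^-2 = +1.
(a,b)_7: α=1, u≡5; β=6, v≡5 (mod 7); (5|7)=-1, (5|7)=-1; sign (−1)^0·-1^6·-1^1 = -1.
(a,b)_3: α=-1, u≡2; β=-4, v≡1 (mod 3); (2|3)=-1, (1|3)=+1; sign (−1)^0·-1^-4·+1^-1 = +1.
(a,b)_2: α=7, β=1; u≡5, v≡7 (mod 8); ε(u)ε(v)=0·1, αω(v)=7·0, βω(u)=1·1; sum ≡ 1  ⇒  -1.
(a,b)_11: α=2, u≡9; β=-1, v≡5 (mod 11); (9|11)=+1, (5|11)=+1; sign (−1)^0·+1^-1·+1^2 = +1.
(a,b)_∞: sgn(42)=+, sgn(286)=+, so +1.
(a,b)_13: α=-2, u≡10; β=1, v≡4 (mod 13); (10|13)=+1, (4|13)=+1; sign (−1)^0·+1^1·+1^-2 = +1.
Ram(42, 286) = {2, 7}; no ℚ_2-point on the conic.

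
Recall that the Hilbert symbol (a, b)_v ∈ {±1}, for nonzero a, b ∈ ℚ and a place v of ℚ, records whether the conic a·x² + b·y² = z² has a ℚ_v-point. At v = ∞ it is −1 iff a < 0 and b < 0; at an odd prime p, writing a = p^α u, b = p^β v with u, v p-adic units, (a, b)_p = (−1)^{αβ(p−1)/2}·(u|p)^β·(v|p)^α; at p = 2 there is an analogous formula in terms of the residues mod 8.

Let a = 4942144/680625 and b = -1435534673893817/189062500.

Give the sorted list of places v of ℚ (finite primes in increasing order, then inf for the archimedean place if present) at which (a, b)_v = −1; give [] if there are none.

Mod squares: a ≡ 77221, b ≡ -17. Check v ∈ {∞, 2, 3, 5, 7, 11, 17, 31, 47, 53}.
v=31: a=31^1·(≡29), b=31^2·(≡19) mod 31; (29|31)=-1, (19|31)=+1; (−1)^{1·2·15}·(-1)^2·(+1)^1 = +1.
v=17: a=17^0·(≡7), b=17^3·(≡9) mod 17; (7|17)=-1, (9|17)=+1; (−1)^{0·3·8}·(-1)^3·(+1)^0 = -1.
v=3: a=3^-2·(≡1), b=3^0·(≡1) mod 3; (1|3)=+1, (1|3)=+1; (−1)^{-2·0·1}·(+1)^0·(+1)^-2 = +1.
v=5: a=5^-4·(≡1), b=5^-8·(≡2) mod 5; (1|5)=+1, (2|5)=-1; (−1)^{-4·-8·2}·(+1)^-8·(-1)^-4 = +1.
v=47: a=47^1·(≡19), b=47^2·(≡15) mod 47; (19|47)=-1, (15|47)=-1; (−1)^{1·2·23}·(-1)^2·(-1)^1 = -1.
v=53: a=53^1·(≡32), b=53^2·(≡16) mod 53; (32|53)=-1, (16|53)=+1; (−1)^{1·2·26}·(-1)^2·(+1)^1 = +1.
v=2: v_2(a)=6, v_2(b)=-2; units ≡ 5, 7 (mod 8); ε·ε+αω+βω = 0·1+6·0+-2·1 ≡ 0  ⇒  (a,b)_2 = +1.
v=7: a=7^0·(≡4), b=7^2·(≡4) mod 7; (4|7)=+1, (4|7)=+1; (−1)^{0·2·3}·(+1)^2·(+1)^0 = +1.
v=∞: 77221 > 0 and -17 < 0  ⇒  (a,b)_∞ = +1.
v=11: a=11^-2·(≡5), b=11^-2·(≡4) mod 11; (5|11)=+1, (4|11)=+1; (−1)^{-2·-2·5}·(+1)^-2·(+1)^-2 = +1.
|Ram(77221, -17)| = 2, even; anisotropic at {17, 47}.

[17, 47]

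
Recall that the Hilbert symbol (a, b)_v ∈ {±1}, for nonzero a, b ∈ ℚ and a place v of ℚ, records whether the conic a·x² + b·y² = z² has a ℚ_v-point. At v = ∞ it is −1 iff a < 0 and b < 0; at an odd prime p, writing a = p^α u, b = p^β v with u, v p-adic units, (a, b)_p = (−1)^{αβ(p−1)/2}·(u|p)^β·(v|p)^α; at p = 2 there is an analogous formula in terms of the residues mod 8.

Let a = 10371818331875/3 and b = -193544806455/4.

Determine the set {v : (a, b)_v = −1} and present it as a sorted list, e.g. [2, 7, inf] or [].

(a, b) ≡ (15873, -19747455) mod (ℚ^×)²; places V = {2, 3, 5, 7, 11, 13, 17, 23, 37, ∞}.
(a,b)_7: α=2, u≡4; β=1, v≡3 (mod 7); (4|7)=+1, (3|7)=-1; sign (−1)^0·+1^1·-1^2 = +1.
(a,b)_5: α=4, u≡2; β=1, v≡1 (mod 5); (2|5)=-1, (1|5)=+1; sign (−1)^0·-1^1·+1^4 = -1.
(a,b)_23: α=2, u≡1; β=1, v≡21 (mod 23); (1|23)=+1, (21|23)=-1; sign (−1)^0·+1^1·-1^2 = +1.
(a,b)_37: α=1, u≡31; β=1, v≡27 (mod 37); (31|37)=-1, (27|37)=+1; sign (−1)^0·-1^1·+1^1 = -1.
(a,b)_17: α=0, u≡3; β=1, v≡10 (mod 17); (3|17)=-1, (10|17)=-1; sign (−1)^0·-1^1·-1^0 = -1.
(a,b)_13: α=1, u≡12; β=1, v≡6 (mod 13); (12|13)=+1, (6|13)=-1; sign (−1)^0·+1^1·-1^1 = -1.
(a,b)_3: α=-1, u≡2; β=5, v≡1 (mod 3); (2|3)=-1, (1|3)=+1; sign (−1)^1·-1^5·+1^-1 = +1.
(a,b)_11: α=3, u≡10; β=2, v≡9 (mod 11); (10|11)=-1, (9|11)=+1; sign (−1)^0·-1^2·+1^3 = +1.
(a,b)_∞: sgn(15873)=+, sgn(-19747455)=−, so +1.
(a,b)_2: α=0, β=-2; u≡1, v≡1 (mod 8); ε(u)ε(v)=0·0, αω(v)=0·0, βω(u)=-2·0; sum ≡ 0  ⇒  +1.
(15873, -19747455 / ℚ) ramifies at {5, 13, 17, 37}: a division algebra.

[5, 13, 17, 37]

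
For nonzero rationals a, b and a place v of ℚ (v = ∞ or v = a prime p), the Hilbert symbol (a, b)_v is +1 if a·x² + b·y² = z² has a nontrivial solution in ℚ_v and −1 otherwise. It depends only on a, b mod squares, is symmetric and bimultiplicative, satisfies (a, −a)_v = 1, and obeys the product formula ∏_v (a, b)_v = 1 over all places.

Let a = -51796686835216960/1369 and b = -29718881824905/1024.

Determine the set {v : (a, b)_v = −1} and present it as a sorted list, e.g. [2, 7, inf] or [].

(a, b) ≡ (-1110265, -474145) mod (ℚ^×)²; places V = {2, 3, 5, 7, 13, 19, 23, 29, 31, 37, ∞}.
(a,b)_3: α=0, u≡2; β=2, v≡2 (mod 3); (2|3)=-1, (2|3)=-1; sign (−1)^0·-1^2·-1^0 = +1.
(a,b)_19: α=3, u≡1; β=1, v≡11 (mod 19); (1|19)=+1, (11|19)=+1; sign (−1)^1·+1^1·+1^3 = -1.
(a,b)_13: α=1, u≡8; β=2, v≡12 (mod 13); (8|13)=-1, (12|13)=+1; sign (−1)^0·-1^2·+1^1 = +1.
(a,b)_∞: sgn(-1110265)=−, sgn(-474145)=−, so -1.
(a,b)_31: α=1, u≡15; β=1, v≡8 (mod 31); (15|31)=-1, (8|31)=+1; sign (−1)^1·-1^1·+1^1 = +1.
(a,b)_23: α=0, u≡5; β=1, v≡18 (mod 23); (5|23)=-1, (18|23)=+1; sign (−1)^0·-1^1·+1^0 = -1.
(a,b)_29: α=3, u≡13; β=2, v≡22 (mod 29); (13|29)=+1, (22|29)=+1; sign (−1)^0·+1^2·+1^3 = +1.
(a,b)_2: α=6, β=-10; u≡7, v≡7 (mod 8); ε(u)ε(v)=1·1, αω(v)=6·0, βω(u)=-10·0; sum ≡ 1  ⇒  -1.
(a,b)_37: α=-2, u≡8; β=0, v≡30 (mod 37); (8|37)=-1, (30|37)=+1; sign (−1)^0·-1^0·+1^-2 = +1.
(a,b)_7: α=4, u≡5; β=3, v≡4 (mod 7); (5|7)=-1, (4|7)=+1; sign (−1)^0·-1^3·+1^4 = -1.
(a,b)_5: α=1, u≡2; β=1, v≡1 (mod 5); (2|5)=-1, (1|5)=+1; sign (−1)^0·-1^1·+1^1 = -1.
Ram(-1110265, -474145) = {2, 5, 7, 19, 23, ∞}; no ℚ_2-point on the conic.

[2, 5, 7, 19, 23, inf]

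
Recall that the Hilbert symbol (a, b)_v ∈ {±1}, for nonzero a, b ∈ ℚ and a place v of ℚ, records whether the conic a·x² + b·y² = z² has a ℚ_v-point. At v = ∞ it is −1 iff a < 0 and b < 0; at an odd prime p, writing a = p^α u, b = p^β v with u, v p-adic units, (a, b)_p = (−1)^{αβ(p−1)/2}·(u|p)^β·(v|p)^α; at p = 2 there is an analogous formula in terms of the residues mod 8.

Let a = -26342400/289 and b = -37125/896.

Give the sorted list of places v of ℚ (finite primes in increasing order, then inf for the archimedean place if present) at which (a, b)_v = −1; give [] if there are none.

Mod squares: a ≡ -21, b ≡ -2310. Check v ∈ {∞, 2, 3, 5, 7, 11, 17}.
v=5: a=5^2·(≡1), b=5^3·(≡3) mod 5; (1|5)=+1, (3|5)=-1; (−1)^{2·3·2}·(+1)^3·(-1)^2 = +1.
v=7: a=7^3·(≡2), b=7^-1·(≡5) mod 7; (2|7)=+1, (5|7)=-1; (−1)^{3·-1·3}·(+1)^-1·(-1)^3 = +1.
v=∞: -21 < 0 and -2310 < 0  ⇒  (a,b)_∞ = -1.
v=11: a=11^0·(≡5), b=11^1·(≡7) mod 11; (5|11)=+1, (7|11)=-1; (−1)^{0·1·5}·(+1)^1·(-1)^0 = +1.
v=17: a=17^-2·(≡1), b=17^0·(≡13) mod 17; (1|17)=+1, (13|17)=+1; (−1)^{-2·0·8}·(+1)^0·(+1)^-2 = +1.
v=3: a=3^1·(≡2), b=3^3·(≡1) mod 3; (2|3)=-1, (1|3)=+1; (−1)^{1·3·1}·(-1)^3·(+1)^1 = +1.
v=2: v_2(a)=10, v_2(b)=-7; units ≡ 3, 5 (mod 8); ε·ε+αω+βω = 1·0+10·1+-7·1 ≡ 1  ⇒  (a,b)_2 = -1.
|Ram(-21, -2310)| = 2, even; anisotropic at {2, ∞}.

[2, inf]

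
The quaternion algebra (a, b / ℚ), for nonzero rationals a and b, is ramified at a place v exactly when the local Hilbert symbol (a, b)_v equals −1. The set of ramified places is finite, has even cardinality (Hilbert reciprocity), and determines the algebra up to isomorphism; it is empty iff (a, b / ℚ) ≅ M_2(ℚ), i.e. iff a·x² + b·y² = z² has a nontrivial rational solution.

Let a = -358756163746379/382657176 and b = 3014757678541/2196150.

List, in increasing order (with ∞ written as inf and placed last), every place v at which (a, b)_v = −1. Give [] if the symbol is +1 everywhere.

[2, 3, 7, 43]

Mod squares: a ≡ -4386, b ≡ 1806. Check v ∈ {∞, 2, 3, 5, 7, 11, 17, 29, 43}.
v=3: a=3^-3·(≡2), b=3^-1·(≡2) mod 3; (2|3)=-1, (2|3)=-1; (−1)^{-3·-1·1}·(-1)^-1·(-1)^-3 = -1.
v=29: a=29^4·(≡22), b=29^4·(≡11) mod 29; (22|29)=+1, (11|29)=-1; (−1)^{4·4·14}·(+1)^4·(-1)^4 = +1.
v=7: a=7^4·(≡6), b=7^3·(≡6) mod 7; (6|7)=-1, (6|7)=-1; (−1)^{4·3·3}·(-1)^3·(-1)^4 = -1.
v=17: a=17^3·(≡10), b=17^2·(≡9) mod 17; (10|17)=-1, (9|17)=+1; (−1)^{3·2·8}·(-1)^2·(+1)^3 = +1.
v=5: a=5^0·(≡1), b=5^-2·(≡1) mod 5; (1|5)=+1, (1|5)=+1; (−1)^{0·-2·2}·(+1)^-2·(+1)^0 = +1.
v=11: a=11^-6·(≡9), b=11^-4·(≡10) mod 11; (9|11)=+1, (10|11)=-1; (−1)^{-6·-4·5}·(+1)^-4·(-1)^-6 = +1.
v=43: a=43^1·(≡37), b=43^1·(≡42) mod 43; (37|43)=-1, (42|43)=-1; (−1)^{1·1·21}·(-1)^1·(-1)^1 = -1.
v=2: v_2(a)=-3, v_2(b)=-1; units ≡ 7, 7 (mod 8); ε·ε+αω+βω = 1·1+-3·0+-1·0 ≡ 1  ⇒  (a,b)_2 = -1.
v=∞: -4386 < 0 and 1806 > 0  ⇒  (a,b)_∞ = +1.
(-4386, 1806 / ℚ) ramifies at {2, 3, 7, 43}: a division algebra.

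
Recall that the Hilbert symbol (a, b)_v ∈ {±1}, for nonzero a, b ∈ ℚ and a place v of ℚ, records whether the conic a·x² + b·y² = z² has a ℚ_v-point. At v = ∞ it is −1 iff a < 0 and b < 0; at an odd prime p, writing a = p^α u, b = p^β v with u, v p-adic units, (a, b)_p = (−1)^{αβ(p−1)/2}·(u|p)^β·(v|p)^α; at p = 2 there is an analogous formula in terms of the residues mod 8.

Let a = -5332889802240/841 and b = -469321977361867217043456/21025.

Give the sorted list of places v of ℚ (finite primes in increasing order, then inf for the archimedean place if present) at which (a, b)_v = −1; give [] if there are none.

[7, inf]

(a, b) ≡ (-2310, -6006) mod (ℚ^×)²; places V = {2, 3, 5, 7, 11, 13, 29, ∞}.
(a,b)_29: α=-2, u≡18; β=-2, v≡27 (mod 29); (18|29)=-1, (27|29)=-1; sign (−1)^0·-1^-2·-1^-2 = +1.
(a,b)_2: α=9, β=29; u≡5, v≡5 (mod 8); ε(u)ε(v)=0·0, αω(v)=9·1, βω(u)=29·1; sum ≡ 0  ⇒  +1.
(a,b)_7: α=3, u≡5; β=7, v≡6 (mod 7); (5|7)=-1, (6|7)=-1; sign (−1)^1·-1^7·-1^3 = -1.
(a,b)_13: α=2, u≡10; β=3, v≡6 (mod 13); (10|13)=+1, (6|13)=-1; sign (−1)^0·+1^3·-1^2 = +1.
(a,b)_5: α=1, u≡2; β=-2, v≡4 (mod 5); (2|5)=-1, (4|5)=+1; sign (−1)^0·-1^-2·+1^1 = +1.
(a,b)_∞: sgn(-2310)=−, sgn(-6006)=−, so -1.
(a,b)_3: α=3, u≡1; β=1, v≡2 (mod 3); (1|3)=+1, (2|3)=-1; sign (−1)^1·+1^1·-1^3 = +1.
(a,b)_11: α=3, u≡2; β=5, v≡4 (mod 11); (2|11)=-1, (4|11)=+1; sign (−1)^1·-1^5·+1^3 = +1.
Ram(-2310, -6006) = {7, ∞}; no ℚ_7-point on the conic.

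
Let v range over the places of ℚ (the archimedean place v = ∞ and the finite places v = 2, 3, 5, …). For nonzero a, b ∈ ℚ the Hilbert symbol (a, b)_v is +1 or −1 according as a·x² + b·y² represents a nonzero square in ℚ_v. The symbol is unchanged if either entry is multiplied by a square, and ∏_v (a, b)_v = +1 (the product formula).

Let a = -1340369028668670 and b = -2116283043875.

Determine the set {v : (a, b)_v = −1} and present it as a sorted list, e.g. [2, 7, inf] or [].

(a, b) ≡ (-1138830, -12155) mod (ℚ^×)²; places V = {2, 3, 5, 7, 11, 13, 17, 29, ∞}.
(a,b)_13: α=4, u≡4; β=3, v≡1 (mod 13); (4|13)=+1, (1|13)=+1; sign (−1)^0·+1^3·+1^4 = +1.
(a,b)_2: α=1, β=0; u≡1, v≡5 (mod 8); ε(u)ε(v)=0·0, αω(v)=1·1, βω(u)=0·0; sum ≡ 1  ⇒  -1.
(a,b)_29: α=3, u≡1; β=2, v≡24 (mod 29); (1|29)=+1, (24|29)=+1; sign (−1)^0·+1^2·+1^3 = +1.
(a,b)_17: α=1, u≡7; β=1, v≡8 (mod 17); (7|17)=-1, (8|17)=+1; sign (−1)^0·-1^1·+1^1 = -1.
(a,b)_7: α=3, u≡4; β=2, v≡2 (mod 7); (4|7)=+1, (2|7)=+1; sign (−1)^0·+1^2·+1^3 = +1.
(a,b)_5: α=1, u≡1; β=3, v≡4 (mod 5); (1|5)=+1, (4|5)=+1; sign (−1)^0·+1^3·+1^1 = +1.
(a,b)_∞: sgn(-1138830)=−, sgn(-12155)=−, so -1.
(a,b)_11: α=1, u≡8; β=1, v≡7 (mod 11); (8|11)=-1, (7|11)=-1; sign (−1)^1·-1^1·-1^1 = -1.
(a,b)_3: α=1, u≡1; β=0, v≡1 (mod 3); (1|3)=+1, (1|3)=+1; sign (−1)^0·+1^0·+1^1 = +1.
(-1138830, -12155 / ℚ) ramifies at {2, 11, 17, ∞}: a division algebra.

[2, 11, 17, inf]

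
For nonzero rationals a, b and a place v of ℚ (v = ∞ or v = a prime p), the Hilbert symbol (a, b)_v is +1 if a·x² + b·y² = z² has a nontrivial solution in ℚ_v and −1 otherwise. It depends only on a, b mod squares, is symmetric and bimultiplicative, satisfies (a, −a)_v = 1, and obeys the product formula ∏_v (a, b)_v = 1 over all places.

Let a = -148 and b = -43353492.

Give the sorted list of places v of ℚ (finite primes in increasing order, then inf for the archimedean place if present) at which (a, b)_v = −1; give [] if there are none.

(a, b) ≡ (-37, -7917) mod (ℚ^×)²; places V = {2, 3, 7, 13, 29, 37, ∞}.
(a,b)_7: α=0, u≡6; β=1, v≡6 (mod 7); (6|7)=-1, (6|7)=-1; sign (−1)^0·-1^1·-1^0 = -1.
(a,b)_37: α=1, u≡33; β=2, v≡4 (mod 37); (33|37)=+1, (4|37)=+1; sign (−1)^0·+1^2·+1^1 = +1.
(a,b)_∞: sgn(-37)=−, sgn(-7917)=−, so -1.
(a,b)_3: α=0, u≡2; β=1, v≡1 (mod 3); (2|3)=-1, (1|3)=+1; sign (−1)^0·-1^1·+1^0 = -1.
(a,b)_13: α=0, u≡8; β=1, v≡6 (mod 13); (8|13)=-1, (6|13)=-1; sign (−1)^0·-1^1·-1^0 = -1.
(a,b)_29: α=0, u≡26; β=1, v≡2 (mod 29); (26|29)=-1, (2|29)=-1; sign (−1)^0·-1^1·-1^0 = -1.
(a,b)_2: α=2, β=2; u≡3, v≡3 (mod 8); ε(u)ε(v)=1·1, αω(v)=2·1, βω(u)=2·1; sum ≡ 1  ⇒  -1.
|Ram(-37, -7917)| = 6, even; anisotropic at {2, 3, 7, 13, 29, ∞}.

[2, 3, 7, 13, 29, inf]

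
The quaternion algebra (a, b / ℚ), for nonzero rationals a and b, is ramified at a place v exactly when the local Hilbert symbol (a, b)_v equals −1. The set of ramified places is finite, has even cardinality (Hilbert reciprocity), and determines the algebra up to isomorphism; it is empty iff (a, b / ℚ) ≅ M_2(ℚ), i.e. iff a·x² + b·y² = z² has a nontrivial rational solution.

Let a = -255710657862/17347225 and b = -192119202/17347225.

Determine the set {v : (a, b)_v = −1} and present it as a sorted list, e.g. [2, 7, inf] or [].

Mod squares: a ≡ -22, b ≡ -2. Check v ∈ {∞, 2, 3, 5, 7, 11, 17}.
v=17: a=17^-2·(≡14), b=17^-2·(≡13) mod 17; (14|17)=-1, (13|17)=+1; (−1)^{-2·-2·8}·(-1)^-2·(+1)^-2 = +1.
v=7: a=7^-4·(≡5), b=7^-4·(≡5) mod 7; (5|7)=-1, (5|7)=-1; (−1)^{-4·-4·3}·(-1)^-4·(-1)^-4 = +1.
v=11: a=11^7·(≡9), b=11^4·(≡9) mod 11; (9|11)=+1, (9|11)=+1; (−1)^{7·4·5}·(+1)^4·(+1)^7 = +1.
v=5: a=5^-2·(≡2), b=5^-2·(≡2) mod 5; (2|5)=-1, (2|5)=-1; (−1)^{-2·-2·2}·(-1)^-2·(-1)^-2 = +1.
v=3: a=3^8·(≡2), b=3^8·(≡1) mod 3; (2|3)=-1, (1|3)=+1; (−1)^{8·8·1}·(-1)^8·(+1)^8 = +1.
v=2: v_2(a)=1, v_2(b)=1; units ≡ 5, 7 (mod 8); ε·ε+αω+βω = 0·1+1·0+1·1 ≡ 1  ⇒  (a,b)_2 = -1.
v=∞: -22 < 0 and -2 < 0  ⇒  (a,b)_∞ = -1.
Ram(-22, -2) = {2, ∞}; no ℚ_2-point on the conic.

[2, inf]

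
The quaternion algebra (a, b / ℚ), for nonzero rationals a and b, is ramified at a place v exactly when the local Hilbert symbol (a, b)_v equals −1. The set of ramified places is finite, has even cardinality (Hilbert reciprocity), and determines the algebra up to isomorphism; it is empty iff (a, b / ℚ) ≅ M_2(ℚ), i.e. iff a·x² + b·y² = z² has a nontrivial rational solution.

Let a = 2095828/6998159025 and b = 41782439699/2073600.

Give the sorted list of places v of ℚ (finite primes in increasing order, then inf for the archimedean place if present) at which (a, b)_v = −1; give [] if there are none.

[23, 37]

Mod squares: a ≡ 37, b ≡ 851. Check v ∈ {∞, 2, 3, 5, 7, 11, 13, 17, 23, 37}.
v=2: v_2(a)=2, v_2(b)=-10; units ≡ 5, 3 (mod 8); ε·ε+αω+βω = 0·1+2·1+-10·1 ≡ 0  ⇒  (a,b)_2 = +1.
v=13: a=13^-4·(≡7), b=13^2·(≡11) mod 13; (7|13)=-1, (11|13)=-1; (−1)^{-4·2·6}·(-1)^2·(-1)^-4 = +1.
v=11: a=11^-2·(≡4), b=11^2·(≡4) mod 11; (4|11)=+1, (4|11)=+1; (−1)^{-2·2·5}·(+1)^2·(+1)^-2 = +1.
v=5: a=5^-2·(≡3), b=5^-2·(≡1) mod 5; (3|5)=-1, (1|5)=+1; (−1)^{-2·-2·2}·(-1)^-2·(+1)^-2 = +1.
v=23: a=23^0·(≡10), b=23^1·(≡21) mod 23; (10|23)=-1, (21|23)=-1; (−1)^{0·1·11}·(-1)^1·(-1)^0 = -1.
v=37: a=37^1·(≡27), b=37^1·(≡24) mod 37; (27|37)=+1, (24|37)=-1; (−1)^{1·1·18}·(+1)^1·(-1)^1 = -1.
v=7: a=7^2·(≡4), b=7^4·(≡2) mod 7; (4|7)=+1, (2|7)=+1; (−1)^{2·4·3}·(+1)^4·(+1)^2 = +1.
v=∞: 37 > 0 and 851 > 0  ⇒  (a,b)_∞ = +1.
v=3: a=3^-4·(≡1), b=3^-4·(≡2) mod 3; (1|3)=+1, (2|3)=-1; (−1)^{-4·-4·1}·(+1)^-4·(-1)^-4 = +1.
v=17: a=17^2·(≡11), b=17^0·(≡16) mod 17; (11|17)=-1, (16|17)=+1; (−1)^{2·0·8}·(-1)^0·(+1)^2 = +1.
(37, 851 / ℚ) ramifies at {23, 37}: a division algebra.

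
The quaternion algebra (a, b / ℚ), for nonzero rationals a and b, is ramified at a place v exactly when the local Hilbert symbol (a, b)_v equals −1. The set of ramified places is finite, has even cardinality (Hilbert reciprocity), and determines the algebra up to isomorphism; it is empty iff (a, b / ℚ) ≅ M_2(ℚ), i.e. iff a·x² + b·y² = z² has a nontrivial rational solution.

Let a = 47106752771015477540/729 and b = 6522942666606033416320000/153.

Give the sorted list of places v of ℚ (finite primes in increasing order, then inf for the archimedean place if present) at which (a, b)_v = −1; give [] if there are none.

Mod squares: a ≡ 65, b ≡ 233189. Check v ∈ {∞, 2, 3, 5, 7, 11, 13, 17, 29, 31, 43}.
v=31: a=31^2·(≡21), b=31^2·(≡18) mod 31; (21|31)=-1, (18|31)=+1; (−1)^{2·2·15}·(-1)^2·(+1)^2 = +1.
v=13: a=13^3·(≡11), b=13^4·(≡8) mod 13; (11|13)=-1, (8|13)=-1; (−1)^{3·4·6}·(-1)^4·(-1)^3 = -1.
v=11: a=11^4·(≡2), b=11^5·(≡6) mod 11; (2|11)=-1, (6|11)=-1; (−1)^{4·5·5}·(-1)^5·(-1)^4 = -1.
v=43: a=43^2·(≡28), b=43^3·(≡27) mod 43; (28|43)=-1, (27|43)=-1; (−1)^{2·3·21}·(-1)^3·(-1)^2 = -1.
v=7: a=7^2·(≡1), b=7^0·(≡5) mod 7; (1|7)=+1, (5|7)=-1; (−1)^{2·0·3}·(+1)^0·(-1)^2 = +1.
v=17: a=17^0·(≡14), b=17^-1·(≡15) mod 17; (14|17)=-1, (15|17)=+1; (−1)^{0·-1·8}·(-1)^-1·(+1)^0 = -1.
v=2: v_2(a)=2, v_2(b)=10; units ≡ 1, 5 (mod 8); ε·ε+αω+βω = 0·0+2·1+10·0 ≡ 0  ⇒  (a,b)_2 = +1.
v=5: a=5^1·(≡2), b=5^4·(≡4) mod 5; (2|5)=-1, (4|5)=+1; (−1)^{1·4·2}·(-1)^4·(+1)^1 = +1.
v=∞: 65 > 0 and 233189 > 0  ⇒  (a,b)_∞ = +1.
v=29: a=29^2·(≡16), b=29^1·(≡11) mod 29; (16|29)=+1, (11|29)=-1; (−1)^{2·1·14}·(+1)^1·(-1)^2 = +1.
v=3: a=3^-6·(≡2), b=3^-2·(≡2) mod 3; (2|3)=-1, (2|3)=-1; (−1)^{-6·-2·1}·(-1)^-2·(-1)^-6 = +1.
|Ram(65, 233189)| = 4, even; anisotropic at {11, 13, 17, 43}.

[11, 13, 17, 43]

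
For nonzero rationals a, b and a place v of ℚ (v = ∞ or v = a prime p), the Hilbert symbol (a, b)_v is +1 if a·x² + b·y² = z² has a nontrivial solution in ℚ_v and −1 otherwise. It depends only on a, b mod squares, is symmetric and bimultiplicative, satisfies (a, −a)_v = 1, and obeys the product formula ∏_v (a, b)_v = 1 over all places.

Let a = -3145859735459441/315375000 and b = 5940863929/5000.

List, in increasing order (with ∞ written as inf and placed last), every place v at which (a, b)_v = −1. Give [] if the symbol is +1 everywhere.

[2, 3, 11, 13]

(a, b) ≡ (-6006, 2) mod (ℚ^×)²; places V = {2, 3, 5, 7, 11, 13, 23, 29, ∞}.
(a,b)_7: α=5, u≡5; β=4, v≡2 (mod 7); (5|7)=-1, (2|7)=+1; sign (−1)^0·-1^4·+1^5 = +1.
(a,b)_23: α=2, u≡7; β=0, v≡12 (mod 23); (7|23)=-1, (12|23)=+1; sign (−1)^0·-1^0·+1^2 = +1.
(a,b)_13: α=3, u≡7; β=2, v≡5 (mod 13); (7|13)=-1, (5|13)=-1; sign (−1)^0·-1^2·-1^3 = -1.
(a,b)_5: α=-6, u≡1; β=-4, v≡3 (mod 5); (1|5)=+1, (3|5)=-1; sign (−1)^0·+1^-4·-1^-6 = +1.
(a,b)_29: α=-2, u≡14; β=0, v≡19 (mod 29); (14|29)=-1, (19|29)=-1; sign (−1)^0·-1^0·-1^-2 = +1.
(a,b)_∞: sgn(-6006)=−, sgn(2)=+, so +1.
(a,b)_11: α=5, u≡5; β=4, v≡2 (mod 11); (5|11)=+1, (2|11)=-1; sign (−1)^0·+1^4·-1^5 = -1.
(a,b)_2: α=-3, β=-3; u≡5, v≡1 (mod 8); ε(u)ε(v)=0·0, αω(v)=-3·0, βω(u)=-3·1; sum ≡ 1  ⇒  -1.
(a,b)_3: α=-1, u≡2; β=0, v≡2 (mod 3); (2|3)=-1, (2|3)=-1; sign (−1)^0·-1^0·-1^-1 = -1.
(-6006, 2 / ℚ) ramifies at {2, 3, 11, 13}: a division algebra.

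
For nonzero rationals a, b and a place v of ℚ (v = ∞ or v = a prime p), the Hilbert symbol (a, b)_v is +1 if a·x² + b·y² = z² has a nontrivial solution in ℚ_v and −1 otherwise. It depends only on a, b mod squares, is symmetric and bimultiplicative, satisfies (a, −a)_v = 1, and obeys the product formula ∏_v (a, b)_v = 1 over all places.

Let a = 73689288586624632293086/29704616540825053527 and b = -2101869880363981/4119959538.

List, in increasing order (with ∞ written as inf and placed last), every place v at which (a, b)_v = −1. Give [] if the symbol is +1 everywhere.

Mod squares: a ≡ 2063698, b ≡ -71162. Check v ∈ {∞, 2, 3, 7, 11, 13, 17, 23, 29, 41}.
v=29: a=29^5·(≡13), b=29^4·(≡22) mod 29; (13|29)=+1, (22|29)=+1; (−1)^{5·4·14}·(+1)^4·(+1)^5 = +1.
v=11: a=11^4·(≡8), b=11^0·(≡10) mod 11; (8|11)=-1, (10|11)=-1; (−1)^{4·0·5}·(-1)^0·(-1)^4 = +1.
v=41: a=41^-8·(≡37), b=41^-4·(≡11) mod 41; (37|41)=+1, (11|41)=-1; (−1)^{-8·-4·20}·(+1)^-4·(-1)^-8 = +1.
v=3: a=3^-12·(≡1), b=3^-6·(≡1) mod 3; (1|3)=+1, (1|3)=+1; (−1)^{-12·-6·1}·(+1)^-6·(+1)^-12 = +1.
v=23: a=23^1·(≡3), b=23^1·(≡20) mod 23; (3|23)=+1, (20|23)=-1; (−1)^{1·1·11}·(+1)^1·(-1)^1 = +1.
v=2: v_2(a)=1, v_2(b)=-1; units ≡ 1, 3 (mod 8); ε·ε+αω+βω = 0·1+1·1+-1·0 ≡ 1  ⇒  (a,b)_2 = -1.
v=17: a=17^7·(≡6), b=17^5·(≡8) mod 17; (6|17)=-1, (8|17)=+1; (−1)^{7·5·8}·(-1)^5·(+1)^7 = -1.
v=13: a=13^1·(≡12), b=13^1·(≡1) mod 13; (12|13)=+1, (1|13)=+1; (−1)^{1·1·6}·(+1)^1·(+1)^1 = +1.
v=∞: 2063698 > 0 and -71162 < 0  ⇒  (a,b)_∞ = +1.
v=7: a=7^-1·(≡1), b=7^1·(≡5) mod 7; (1|7)=+1, (5|7)=-1; (−1)^{-1·1·3}·(+1)^1·(-1)^-1 = +1.
(2063698, -71162 / ℚ) ramifies at {2, 17}: a division algebra.

[2, 17]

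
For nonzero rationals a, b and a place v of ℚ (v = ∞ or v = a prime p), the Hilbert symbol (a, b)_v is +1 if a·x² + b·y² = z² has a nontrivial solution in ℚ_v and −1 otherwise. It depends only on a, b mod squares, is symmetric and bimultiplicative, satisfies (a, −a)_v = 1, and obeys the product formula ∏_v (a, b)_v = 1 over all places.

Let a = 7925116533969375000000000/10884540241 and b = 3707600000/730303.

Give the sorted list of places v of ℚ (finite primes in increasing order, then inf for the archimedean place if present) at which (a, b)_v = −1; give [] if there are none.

Mod squares: a ≡ 310, b ≡ 648830. Check v ∈ {∞, 2, 3, 5, 7, 13, 17, 19, 23, 31}.
v=19: a=19^-4·(≡6), b=19^-2·(≡15) mod 19; (6|19)=+1, (15|19)=-1; (−1)^{-4·-2·9}·(+1)^-2·(-1)^-4 = +1.
v=3: a=3^2·(≡1), b=3^0·(≡2) mod 3; (1|3)=+1, (2|3)=-1; (−1)^{2·0·1}·(+1)^0·(-1)^2 = +1.
v=∞: 310 > 0 and 648830 > 0  ⇒  (a,b)_∞ = +1.
v=5: a=5^13·(≡2), b=5^5·(≡4) mod 5; (2|5)=-1, (4|5)=+1; (−1)^{13·5·2}·(-1)^5·(+1)^13 = -1.
v=23: a=23^4·(≡14), b=23^1·(≡12) mod 23; (14|23)=-1, (12|23)=+1; (−1)^{4·1·11}·(-1)^1·(+1)^4 = -1.
v=13: a=13^2·(≡6), b=13^1·(≡10) mod 13; (6|13)=-1, (10|13)=+1; (−1)^{2·1·6}·(-1)^1·(+1)^2 = -1.
v=17: a=17^-4·(≡16), b=17^-2·(≡1) mod 17; (16|17)=+1, (1|17)=+1; (−1)^{-4·-2·8}·(+1)^-2·(+1)^-4 = +1.
v=31: a=31^3·(≡2), b=31^1·(≡28) mod 31; (2|31)=+1, (28|31)=+1; (−1)^{3·1·15}·(+1)^1·(+1)^3 = -1.
v=7: a=7^0·(≡1), b=7^-1·(≡6) mod 7; (1|7)=+1, (6|7)=-1; (−1)^{0·-1·3}·(+1)^-1·(-1)^0 = +1.
v=2: v_2(a)=9, v_2(b)=7; units ≡ 3, 7 (mod 8); ε·ε+αω+βω = 1·1+9·0+7·1 ≡ 0  ⇒  (a,b)_2 = +1.
(310, 648830 / ℚ) ramifies at {5, 13, 23, 31}: a division algebra.

[5, 13, 23, 31]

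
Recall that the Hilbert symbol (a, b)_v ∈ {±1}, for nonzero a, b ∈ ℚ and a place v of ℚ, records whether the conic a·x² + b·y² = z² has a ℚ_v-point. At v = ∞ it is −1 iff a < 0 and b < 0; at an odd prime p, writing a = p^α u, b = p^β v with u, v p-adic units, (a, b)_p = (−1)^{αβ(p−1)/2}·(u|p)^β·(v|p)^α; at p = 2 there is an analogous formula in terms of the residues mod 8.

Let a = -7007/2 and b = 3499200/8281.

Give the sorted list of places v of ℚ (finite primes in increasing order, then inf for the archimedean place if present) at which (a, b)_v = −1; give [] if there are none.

Mod squares: a ≡ -286, b ≡ 3. Check v ∈ {∞, 2, 3, 5, 7, 11, 13}.
v=3: a=3^0·(≡2), b=3^7·(≡1) mod 3; (2|3)=-1, (1|3)=+1; (−1)^{0·7·1}·(-1)^7·(+1)^0 = -1.
v=13: a=13^1·(≡10), b=13^-2·(≡12) mod 13; (10|13)=+1, (12|13)=+1; (−1)^{1·-2·6}·(+1)^-2·(+1)^1 = +1.
v=11: a=11^1·(≡6), b=11^0·(≡5) mod 11; (6|11)=-1, (5|11)=+1; (−1)^{1·0·5}·(-1)^0·(+1)^1 = +1.
v=5: a=5^0·(≡4), b=5^2·(≡3) mod 5; (4|5)=+1, (3|5)=-1; (−1)^{0·2·2}·(+1)^2·(-1)^0 = +1.
v=∞: -286 < 0 and 3 > 0  ⇒  (a,b)_∞ = +1.
v=2: v_2(a)=-1, v_2(b)=6; units ≡ 1, 3 (mod 8); ε·ε+αω+βω = 0·1+-1·1+6·0 ≡ 1  ⇒  (a,b)_2 = -1.
v=7: a=7^2·(≡2), b=7^-2·(≡5) mod 7; (2|7)=+1, (5|7)=-1; (−1)^{2·-2·3}·(+1)^-2·(-1)^2 = +1.
Ram(-286, 3) = {2, 3}; no ℚ_2-point on the conic.

[2, 3]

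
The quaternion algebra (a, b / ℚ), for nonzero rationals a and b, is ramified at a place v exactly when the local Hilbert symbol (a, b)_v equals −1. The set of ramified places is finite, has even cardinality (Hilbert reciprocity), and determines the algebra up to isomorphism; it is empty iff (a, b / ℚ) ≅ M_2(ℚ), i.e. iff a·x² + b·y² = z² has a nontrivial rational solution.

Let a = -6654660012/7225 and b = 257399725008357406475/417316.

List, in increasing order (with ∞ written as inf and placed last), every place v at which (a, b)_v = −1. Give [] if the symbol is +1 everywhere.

[11, 13, 23, 31]

(a, b) ≡ (-3772483, 11) mod (ℚ^×)²; places V = {2, 3, 5, 7, 11, 13, 17, 19, 23, 31, 37, ∞}.
(a,b)_37: α=1, u≡14; β=2, v≡33 (mod 37); (14|37)=-1, (33|37)=+1; sign (−1)^0·-1^2·+1^1 = +1.
(a,b)_∞: sgn(-3772483)=−, sgn(11)=+, so +1.
(a,b)_7: α=2, u≡6; β=2, v≡4 (mod 7); (6|7)=-1, (4|7)=+1; sign (−1)^0·-1^2·+1^2 = +1.
(a,b)_13: α=1, u≡2; β=4, v≡6 (mod 13); (2|13)=-1, (6|13)=-1; sign (−1)^0·-1^4·-1^1 = -1.
(a,b)_19: α=0, u≡16; β=-2, v≡17 (mod 19); (16|19)=+1, (17|19)=+1; sign (−1)^0·+1^-2·+1^0 = +1.
(a,b)_3: α=2, u≡2; β=0, v≡2 (mod 3); (2|3)=-1, (2|3)=-1; sign (−1)^0·-1^0·-1^2 = +1.
(a,b)_31: α=1, u≡27; β=4, v≡22 (mod 31); (27|31)=-1, (22|31)=-1; sign (−1)^0·-1^4·-1^1 = -1.
(a,b)_17: α=-2, u≡15; β=-2, v≡10 (mod 17); (15|17)=+1, (10|17)=-1; sign (−1)^0·+1^-2·-1^-2 = +1.
(a,b)_2: α=2, β=-2; u≡5, v≡3 (mod 8); ε(u)ε(v)=0·1, αω(v)=2·1, βω(u)=-2·1; sum ≡ 0  ⇒  +1.
(a,b)_23: α=1, u≡11; β=2, v≡21 (mod 23); (11|23)=-1, (21|23)=-1; sign (−1)^0·-1^2·-1^1 = -1.
(a,b)_11: α=1, u≡1; β=1, v≡3 (mod 11); (1|11)=+1, (3|11)=+1; sign (−1)^1·+1^1·+1^1 = -1.
(a,b)_5: α=-2, u≡2; β=2, v≡4 (mod 5); (2|5)=-1, (4|5)=+1; sign (−1)^0·-1^2·+1^-2 = +1.
Ram(-3772483, 11) = {11, 13, 23, 31}; no ℚ_11-point on the conic.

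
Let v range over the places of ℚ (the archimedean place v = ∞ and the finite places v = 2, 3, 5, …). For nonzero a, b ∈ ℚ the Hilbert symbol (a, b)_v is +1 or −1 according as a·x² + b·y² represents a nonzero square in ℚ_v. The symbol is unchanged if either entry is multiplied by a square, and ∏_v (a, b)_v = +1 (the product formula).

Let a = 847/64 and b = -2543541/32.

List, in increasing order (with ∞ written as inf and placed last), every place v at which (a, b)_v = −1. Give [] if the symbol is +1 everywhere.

[2, 7, 11, 13]

Mod squares: a ≡ 7, b ≡ -858. Check v ∈ {∞, 2, 3, 7, 11, 13}.
v=7: a=7^1·(≡2), b=7^2·(≡6) mod 7; (2|7)=+1, (6|7)=-1; (−1)^{1·2·3}·(+1)^2·(-1)^1 = -1.
v=3: a=3^0·(≡1), b=3^1·(≡2) mod 3; (1|3)=+1, (2|3)=-1; (−1)^{0·1·1}·(+1)^1·(-1)^0 = +1.
v=∞: 7 > 0 and -858 < 0  ⇒  (a,b)_∞ = +1.
v=2: v_2(a)=-6, v_2(b)=-5; units ≡ 7, 3 (mod 8); ε·ε+αω+βω = 1·1+-6·1+-5·0 ≡ 1  ⇒  (a,b)_2 = -1.
v=13: a=13^0·(≡11), b=13^1·(≡1) mod 13; (11|13)=-1, (1|13)=+1; (−1)^{0·1·6}·(-1)^1·(+1)^0 = -1.
v=11: a=11^2·(≡2), b=11^3·(≡8) mod 11; (2|11)=-1, (8|11)=-1; (−1)^{2·3·5}·(-1)^3·(-1)^2 = -1.
(7, -858 / ℚ) ramifies at {2, 7, 11, 13}: a division algebra.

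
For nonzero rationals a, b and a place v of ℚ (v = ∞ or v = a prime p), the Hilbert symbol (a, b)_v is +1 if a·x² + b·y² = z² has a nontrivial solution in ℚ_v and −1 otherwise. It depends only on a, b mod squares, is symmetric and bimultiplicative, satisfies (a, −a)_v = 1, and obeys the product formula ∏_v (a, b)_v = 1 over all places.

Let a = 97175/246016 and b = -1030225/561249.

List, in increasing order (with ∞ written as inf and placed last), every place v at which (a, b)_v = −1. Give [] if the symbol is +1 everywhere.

[2, 23]

Mod squares: a ≡ 23, b ≡ -41. Check v ∈ {∞, 2, 3, 5, 7, 13, 23, 29, 31, 41}.
v=2: v_2(a)=-8, v_2(b)=0; units ≡ 7, 7 (mod 8); ε·ε+αω+βω = 1·1+-8·0+0·0 ≡ 1  ⇒  (a,b)_2 = -1.
v=29: a=29^0·(≡6), b=29^2·(≡26) mod 29; (6|29)=+1, (26|29)=-1; (−1)^{0·2·14}·(+1)^2·(-1)^0 = +1.
v=31: a=31^-2·(≡22), b=31^0·(≡21) mod 31; (22|31)=-1, (21|31)=-1; (−1)^{-2·0·15}·(-1)^0·(-1)^-2 = +1.
v=3: a=3^0·(≡2), b=3^-4·(≡1) mod 3; (2|3)=-1, (1|3)=+1; (−1)^{0·-4·1}·(-1)^-4·(+1)^0 = +1.
v=23: a=23^1·(≡2), b=23^0·(≡20) mod 23; (2|23)=+1, (20|23)=-1; (−1)^{1·0·11}·(+1)^0·(-1)^1 = -1.
v=5: a=5^2·(≡2), b=5^2·(≡4) mod 5; (2|5)=-1, (4|5)=+1; (−1)^{2·2·2}·(-1)^2·(+1)^2 = +1.
v=7: a=7^0·(≡1), b=7^2·(≡1) mod 7; (1|7)=+1, (1|7)=+1; (−1)^{0·2·3}·(+1)^2·(+1)^0 = +1.
v=13: a=13^2·(≡4), b=13^-2·(≡2) mod 13; (4|13)=+1, (2|13)=-1; (−1)^{2·-2·6}·(+1)^-2·(-1)^2 = +1.
v=∞: 23 > 0 and -41 < 0  ⇒  (a,b)_∞ = +1.
v=41: a=41^0·(≡8), b=41^-1·(≡20) mod 41; (8|41)=+1, (20|41)=+1; (−1)^{0·-1·20}·(+1)^-1·(+1)^0 = +1.
(23, -41 / ℚ) ramifies at {2, 23}: a division algebra.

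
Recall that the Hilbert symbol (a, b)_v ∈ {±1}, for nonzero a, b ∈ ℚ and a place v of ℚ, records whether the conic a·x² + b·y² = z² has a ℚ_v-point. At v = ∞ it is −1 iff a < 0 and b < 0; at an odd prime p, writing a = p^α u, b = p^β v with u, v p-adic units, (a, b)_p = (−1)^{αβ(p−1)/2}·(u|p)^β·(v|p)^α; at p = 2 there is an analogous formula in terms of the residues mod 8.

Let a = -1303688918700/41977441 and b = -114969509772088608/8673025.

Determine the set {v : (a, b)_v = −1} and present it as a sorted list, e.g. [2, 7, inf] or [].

[2, 29, 41, inf]

Mod squares: a ≡ -55883, b ≡ -36624562. Check v ∈ {∞, 2, 3, 5, 7, 11, 13, 17, 19, 23, 29, 31, 41, 43, 47}.
v=∞: -55883 < 0 and -36624562 < 0  ⇒  (a,b)_∞ = -1.
v=5: a=5^2·(≡2), b=5^-2·(≡2) mod 5; (2|5)=-1, (2|5)=-1; (−1)^{2·-2·2}·(-1)^-2·(-1)^2 = +1.
v=31: a=31^-2·(≡25), b=31^-2·(≡19) mod 31; (25|31)=+1, (19|31)=+1; (−1)^{-2·-2·15}·(+1)^-2·(+1)^-2 = +1.
v=11: a=11^-2·(≡10), b=11^0·(≡5) mod 11; (10|11)=-1, (5|11)=+1; (−1)^{-2·0·5}·(-1)^0·(+1)^-2 = +1.
v=2: v_2(a)=2, v_2(b)=5; units ≡ 5, 7 (mod 8); ε·ε+αω+βω = 0·1+2·0+5·1 ≡ 1  ⇒  (a,b)_2 = -1.
v=47: a=47^1·(≡46), b=47^1·(≡42) mod 47; (46|47)=-1, (42|47)=+1; (−1)^{1·1·23}·(-1)^1·(+1)^1 = +1.
v=17: a=17^0·(≡13), b=17^1·(≡7) mod 17; (13|17)=+1, (7|17)=-1; (−1)^{0·1·8}·(+1)^1·(-1)^0 = +1.
v=41: a=41^1·(≡16), b=41^1·(≡15) mod 41; (16|41)=+1, (15|41)=-1; (−1)^{1·1·20}·(+1)^1·(-1)^1 = -1.
v=7: a=7^2·(≡5), b=7^2·(≡6) mod 7; (5|7)=-1, (6|7)=-1; (−1)^{2·2·3}·(-1)^2·(-1)^2 = +1.
v=23: a=23^2·(≡21), b=23^2·(≡22) mod 23; (21|23)=-1, (22|23)=-1; (−1)^{2·2·11}·(-1)^2·(-1)^2 = +1.
v=3: a=3^2·(≡1), b=3^2·(≡2) mod 3; (1|3)=+1, (2|3)=-1; (−1)^{2·2·1}·(+1)^2·(-1)^2 = +1.
v=19: a=19^-2·(≡12), b=19^-2·(≡9) mod 19; (12|19)=-1, (9|19)=+1; (−1)^{-2·-2·9}·(-1)^-2·(+1)^-2 = +1.
v=29: a=29^1·(≡22), b=29^2·(≡27) mod 29; (22|29)=+1, (27|29)=-1; (−1)^{1·2·14}·(+1)^2·(-1)^1 = -1.
v=43: a=43^0·(≡17), b=43^1·(≡40) mod 43; (17|43)=+1, (40|43)=+1; (−1)^{0·1·21}·(+1)^1·(+1)^0 = +1.
v=13: a=13^0·(≡12), b=13^1·(≡11) mod 13; (12|13)=+1, (11|13)=-1; (−1)^{0·1·6}·(+1)^1·(-1)^0 = +1.
(-55883, -36624562 / ℚ) ramifies at {2, 29, 41, ∞}: a division algebra.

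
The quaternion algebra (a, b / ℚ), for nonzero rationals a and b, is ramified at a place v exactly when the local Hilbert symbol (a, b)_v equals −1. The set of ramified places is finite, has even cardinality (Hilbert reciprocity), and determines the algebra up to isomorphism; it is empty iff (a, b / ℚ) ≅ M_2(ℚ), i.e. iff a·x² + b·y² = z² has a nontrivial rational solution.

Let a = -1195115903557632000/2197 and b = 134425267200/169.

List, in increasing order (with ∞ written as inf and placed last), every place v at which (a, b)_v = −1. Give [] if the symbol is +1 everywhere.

Mod squares: a ≡ -1365, b ≡ 3. Check v ∈ {∞, 2, 3, 5, 7, 13}.
v=3: a=3^11·(≡1), b=3^7·(≡1) mod 3; (1|3)=+1, (1|3)=+1; (−1)^{11·7·1}·(+1)^7·(+1)^11 = -1.
v=7: a=7^7·(≡4), b=7^4·(≡3) mod 7; (4|7)=+1, (3|7)=-1; (−1)^{7·4·3}·(+1)^4·(-1)^7 = -1.
v=2: v_2(a)=16, v_2(b)=10; units ≡ 3, 3 (mod 8); ε·ε+αω+βω = 1·1+16·1+10·1 ≡ 1  ⇒  (a,b)_2 = -1.
v=∞: -1365 < 0 and 3 > 0  ⇒  (a,b)_∞ = +1.
v=13: a=13^-3·(≡4), b=13^-2·(≡3) mod 13; (4|13)=+1, (3|13)=+1; (−1)^{-3·-2·6}·(+1)^-2·(+1)^-3 = +1.
v=5: a=5^3·(≡2), b=5^2·(≡2) mod 5; (2|5)=-1, (2|5)=-1; (−1)^{3·2·2}·(-1)^2·(-1)^3 = -1.
(-1365, 3 / ℚ) ramifies at {2, 3, 5, 7}: a division algebra.

[2, 3, 5, 7]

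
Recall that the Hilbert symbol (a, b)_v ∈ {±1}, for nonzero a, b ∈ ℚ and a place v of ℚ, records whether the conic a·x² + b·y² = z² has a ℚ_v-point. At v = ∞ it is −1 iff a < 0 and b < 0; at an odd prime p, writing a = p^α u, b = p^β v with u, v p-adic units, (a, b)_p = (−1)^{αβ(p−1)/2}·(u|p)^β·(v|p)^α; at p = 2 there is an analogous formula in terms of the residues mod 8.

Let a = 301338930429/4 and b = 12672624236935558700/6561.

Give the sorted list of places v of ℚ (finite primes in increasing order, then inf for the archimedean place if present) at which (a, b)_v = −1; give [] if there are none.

(a, b) ≡ (1430309, 158627) mod (ℚ^×)²; places V = {2, 3, 5, 7, 17, 29, 31, 37, 43, ∞}.
(a,b)_2: α=-2, β=2; u≡5, v≡3 (mod 8); ε(u)ε(v)=0·1, αω(v)=-2·1, βω(u)=2·1; sum ≡ 0  ⇒  +1.
(a,b)_5: α=0, u≡1; β=2, v≡3 (mod 5); (1|5)=+1, (3|5)=-1; sign (−1)^0·+1^2·-1^0 = +1.
(a,b)_43: α=1, u≡15; β=1, v≡30 (mod 43); (15|43)=+1, (30|43)=-1; sign (−1)^1·+1^1·-1^1 = +1.
(a,b)_7: α=0, u≡3; β=5, v≡2 (mod 7); (3|7)=-1, (2|7)=+1; sign (−1)^0·-1^5·+1^0 = -1.
(a,b)_31: α=1, u≡6; β=1, v≡7 (mod 31); (6|31)=-1, (7|31)=+1; sign (−1)^1·-1^1·+1^1 = +1.
(a,b)_37: α=1, u≡31; β=2, v≡6 (mod 37); (31|37)=-1, (6|37)=-1; sign (−1)^0·-1^2·-1^1 = -1.
(a,b)_29: α=1, u≡8; β=2, v≡19 (mod 29); (8|29)=-1, (19|29)=-1; sign (−1)^0·-1^2·-1^1 = -1.
(a,b)_3: α=6, u≡2; β=-8, v≡2 (mod 3); (2|3)=-1, (2|3)=-1; sign (−1)^0·-1^-8·-1^6 = +1.
(a,b)_∞: sgn(1430309)=+, sgn(158627)=+, so +1.
(a,b)_17: α=2, u≡10; β=3, v≡4 (mod 17); (10|17)=-1, (4|17)=+1; sign (−1)^0·-1^3·+1^2 = -1.
Ram(1430309, 158627) = {7, 17, 29, 37}; no ℚ_7-point on the conic.

[7, 17, 29, 37]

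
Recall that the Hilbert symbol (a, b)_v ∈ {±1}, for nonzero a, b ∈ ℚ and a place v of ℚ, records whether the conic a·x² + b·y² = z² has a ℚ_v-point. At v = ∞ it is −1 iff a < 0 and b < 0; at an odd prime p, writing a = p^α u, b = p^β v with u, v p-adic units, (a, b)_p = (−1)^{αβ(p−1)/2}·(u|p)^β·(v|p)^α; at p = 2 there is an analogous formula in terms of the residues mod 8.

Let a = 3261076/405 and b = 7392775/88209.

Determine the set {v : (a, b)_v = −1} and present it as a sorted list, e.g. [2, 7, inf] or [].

(a, b) ≡ (14105, 559) mod (ℚ^×)²; places V = {2, 3, 5, 7, 11, 13, 17, 23, 31, 43, ∞}.
(a,b)_17: α=2, u≡7; β=0, v≡8 (mod 17); (7|17)=-1, (8|17)=+1; sign (−1)^0·-1^0·+1^2 = +1.
(a,b)_∞: sgn(14105)=+, sgn(559)=+, so +1.
(a,b)_2: α=2, β=0; u≡1, v≡7 (mod 8); ε(u)ε(v)=0·1, αω(v)=2·0, βω(u)=0·0; sum ≡ 0  ⇒  +1.
(a,b)_7: α=1, u≡3; β=0, v≡6 (mod 7); (3|7)=-1, (6|7)=-1; sign (−1)^0·-1^0·-1^1 = -1.
(a,b)_5: α=-1, u≡1; β=2, v≡4 (mod 5); (1|5)=+1, (4|5)=+1; sign (−1)^0·+1^2·+1^-1 = +1.
(a,b)_13: α=1, u≡2; β=1, v≡4 (mod 13); (2|13)=-1, (4|13)=+1; sign (−1)^0·-1^1·+1^1 = -1.
(a,b)_11: α=0, u≡3; β=-2, v≡9 (mod 11); (3|11)=+1, (9|11)=+1; sign (−1)^0·+1^-2·+1^0 = +1.
(a,b)_23: α=0, u≡13; β=2, v≡15 (mod 23); (13|23)=+1, (15|23)=-1; sign (−1)^0·+1^2·-1^0 = +1.
(a,b)_3: α=-4, u≡2; β=-6, v≡1 (mod 3); (2|3)=-1, (1|3)=+1; sign (−1)^0·-1^-6·+1^-4 = +1.
(a,b)_31: α=1, u≡22; β=0, v≡8 (mod 31); (22|31)=-1, (8|31)=+1; sign (−1)^0·-1^0·+1^1 = +1.
(a,b)_43: α=0, u≡31; β=1, v≡41 (mod 43); (31|43)=+1, (41|43)=+1; sign (−1)^0·+1^1·+1^0 = +1.
(14105, 559 / ℚ) ramifies at {7, 13}: a division algebra.

[7, 13]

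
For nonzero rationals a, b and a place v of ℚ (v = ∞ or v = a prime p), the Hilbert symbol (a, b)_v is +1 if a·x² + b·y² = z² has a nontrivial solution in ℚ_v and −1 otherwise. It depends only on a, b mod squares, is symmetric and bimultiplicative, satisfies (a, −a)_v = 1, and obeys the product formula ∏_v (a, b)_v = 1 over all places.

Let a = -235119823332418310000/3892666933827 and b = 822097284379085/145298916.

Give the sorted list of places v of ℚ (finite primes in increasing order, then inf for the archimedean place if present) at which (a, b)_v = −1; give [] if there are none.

Mod squares: a ≡ -245157, b ≡ 482885. Check v ∈ {∞, 2, 3, 5, 7, 11, 13, 17, 19, 23, 31, 41}.
v=2: v_2(a)=4, v_2(b)=-2; units ≡ 3, 5 (mod 8); ε·ε+αω+βω = 1·0+4·1+-2·1 ≡ 0  ⇒  (a,b)_2 = +1.
v=∞: -245157 < 0 and 482885 > 0  ⇒  (a,b)_∞ = +1.
v=3: a=3^-9·(≡1), b=3^-2·(≡2) mod 3; (1|3)=+1, (2|3)=-1; (−1)^{-9·-2·1}·(+1)^-2·(-1)^-9 = -1.
v=11: a=11^7·(≡2), b=11^6·(≡7) mod 11; (2|11)=-1, (7|11)=-1; (−1)^{7·6·5}·(-1)^6·(-1)^7 = -1.
v=31: a=31^2·(≡23), b=31^2·(≡22) mod 31; (23|31)=-1, (22|31)=-1; (−1)^{2·2·15}·(-1)^2·(-1)^2 = +1.
v=17: a=17^1·(≡7), b=17^1·(≡9) mod 17; (7|17)=-1, (9|17)=+1; (−1)^{1·1·8}·(-1)^1·(+1)^1 = -1.
v=41: a=41^-2·(≡40), b=41^-2·(≡29) mod 41; (40|41)=+1, (29|41)=-1; (−1)^{-2·-2·20}·(+1)^-2·(-1)^-2 = +1.
v=19: a=19^1·(≡5), b=19^1·(≡8) mod 19; (5|19)=+1, (8|19)=-1; (−1)^{1·1·9}·(+1)^1·(-1)^1 = +1.
v=5: a=5^4·(≡2), b=5^1·(≡2) mod 5; (2|5)=-1, (2|5)=-1; (−1)^{4·1·2}·(-1)^1·(-1)^4 = -1.
v=13: a=13^2·(≡4), b=13^1·(≡12) mod 13; (4|13)=+1, (12|13)=+1; (−1)^{2·1·6}·(+1)^1·(+1)^2 = +1.
v=23: a=23^1·(≡12), b=23^1·(≡22) mod 23; (12|23)=+1, (22|23)=-1; (−1)^{1·1·11}·(+1)^1·(-1)^1 = +1.
v=7: a=7^-6·(≡1), b=7^-4·(≡1) mod 7; (1|7)=+1, (1|7)=+1; (−1)^{-6·-4·3}·(+1)^-4·(+1)^-6 = +1.
(-245157, 482885 / ℚ) ramifies at {3, 5, 11, 17}: a division algebra.

[3, 5, 11, 17]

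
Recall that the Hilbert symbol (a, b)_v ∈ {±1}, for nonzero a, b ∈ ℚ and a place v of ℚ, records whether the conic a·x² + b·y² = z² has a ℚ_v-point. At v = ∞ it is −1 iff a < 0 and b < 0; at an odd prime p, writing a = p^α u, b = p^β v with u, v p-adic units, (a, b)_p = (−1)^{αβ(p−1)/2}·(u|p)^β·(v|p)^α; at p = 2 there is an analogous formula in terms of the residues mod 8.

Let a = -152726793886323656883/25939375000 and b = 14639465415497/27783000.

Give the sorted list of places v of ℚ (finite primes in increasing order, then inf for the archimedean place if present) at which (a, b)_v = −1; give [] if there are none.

[7, 19]

Mod squares: a ≡ -22610, b ≡ 1190. Check v ∈ {∞, 2, 3, 5, 7, 11, 13, 17, 19}.
v=3: a=3^2·(≡1), b=3^-4·(≡2) mod 3; (1|3)=+1, (2|3)=-1; (−1)^{2·-4·1}·(+1)^-4·(-1)^2 = +1.
v=13: a=13^6·(≡9), b=13^4·(≡2) mod 13; (9|13)=+1, (2|13)=-1; (−1)^{6·4·6}·(+1)^4·(-1)^6 = +1.
v=2: v_2(a)=-3, v_2(b)=-3; units ≡ 7, 3 (mod 8); ε·ε+αω+βω = 1·1+-3·1+-3·0 ≡ 0  ⇒  (a,b)_2 = +1.
v=17: a=17^5·(≡4), b=17^5·(≡2) mod 17; (4|17)=+1, (2|17)=+1; (−1)^{5·5·8}·(+1)^5·(+1)^5 = +1.
v=7: a=7^-3·(≡4), b=7^-3·(≡2) mod 7; (4|7)=+1, (2|7)=+1; (−1)^{-3·-3·3}·(+1)^-3·(+1)^-3 = -1.
v=∞: -22610 < 0 and 1190 > 0  ⇒  (a,b)_∞ = +1.
v=11: a=11^-2·(≡10), b=11^0·(≡7) mod 11; (10|11)=-1, (7|11)=-1; (−1)^{-2·0·5}·(-1)^0·(-1)^-2 = +1.
v=19: a=19^5·(≡11), b=19^2·(≡8) mod 19; (11|19)=+1, (8|19)=-1; (−1)^{5·2·9}·(+1)^2·(-1)^5 = -1.
v=5: a=5^-7·(≡3), b=5^-3·(≡3) mod 5; (3|5)=-1, (3|5)=-1; (−1)^{-7·-3·2}·(-1)^-3·(-1)^-7 = +1.
(-22610, 1190 / ℚ) ramifies at {7, 19}: a division algebra.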